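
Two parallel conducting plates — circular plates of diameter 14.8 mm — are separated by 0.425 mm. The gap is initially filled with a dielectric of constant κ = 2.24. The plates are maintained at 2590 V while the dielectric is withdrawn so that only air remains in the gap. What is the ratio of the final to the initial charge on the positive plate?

Battery connected ⇒ V is held fixed.
C₂ = 0.446 C₁ and Q = CV, so Q₂/Q₁ = C₂/C₁ = 0.446.

Q₂/Q₁ ≈ 0.446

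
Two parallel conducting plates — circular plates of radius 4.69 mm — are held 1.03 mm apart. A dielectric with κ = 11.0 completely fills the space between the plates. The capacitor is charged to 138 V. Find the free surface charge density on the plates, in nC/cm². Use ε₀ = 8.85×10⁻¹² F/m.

σ ≈ 1.30 nC/cm²

A = π(4.69 mm)² = 6.91×10⁻⁵ m².
C = κε₀A/d = 11.0 × 8.85×10⁻¹² × 6.91×10⁻⁵ / 1.03×10⁻³ = 6.53×10⁻¹² F.
σ = Q/A = CV/A = 6.53×10⁻¹² × 138 / 6.91×10⁻⁵ = 1.30×10⁻⁵ C/m².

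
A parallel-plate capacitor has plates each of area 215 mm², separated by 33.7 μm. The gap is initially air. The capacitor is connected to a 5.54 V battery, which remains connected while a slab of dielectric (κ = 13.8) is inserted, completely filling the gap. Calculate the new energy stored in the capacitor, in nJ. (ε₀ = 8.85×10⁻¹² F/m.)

A = 215 mm² = 2.15×10⁻⁴ m².
Initially C₁ = ε₀A/d = 8.85×10⁻¹² × 2.15×10⁻⁴ / 3.37×10⁻⁵ = 5.65×10⁻¹¹ F.
U₁ = 8.66×10⁻¹⁰ J.
Battery connected ⇒ V is held fixed. C₂ = 13.8 C₁ and U = ½CV², so U₂/U₁ = C₂/C₁ = 13.8.
U₂ = 13.8 × 8.66×10⁻¹⁰ = 1.20×10⁻⁸ J.

U ≈ 12.0 nJ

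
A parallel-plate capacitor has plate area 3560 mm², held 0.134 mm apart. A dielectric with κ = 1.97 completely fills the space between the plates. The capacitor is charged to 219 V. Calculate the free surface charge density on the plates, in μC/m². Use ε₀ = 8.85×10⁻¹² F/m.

A = 3560 mm² = 3.56×10⁻³ m².
C = κε₀A/d = 1.97 × 8.85×10⁻¹² × 3.56×10⁻³ / 1.34×10⁻⁴ = 4.63×10⁻¹⁰ F.
σ = Q/A = CV/A = 4.63×10⁻¹⁰ × 219 / 3.56×10⁻³ = 2.85×10⁻⁵ C/m².

σ ≈ 28.5 μC/m²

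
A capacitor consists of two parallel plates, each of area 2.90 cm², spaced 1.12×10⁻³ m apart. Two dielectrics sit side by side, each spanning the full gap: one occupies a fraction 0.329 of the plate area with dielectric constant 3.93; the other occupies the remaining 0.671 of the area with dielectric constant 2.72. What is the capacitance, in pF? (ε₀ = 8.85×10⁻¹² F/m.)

7.15 pF

A = 2.90 cm² = 2.90×10⁻⁴ m².
Side-by-side slabs ⇒ two capacitors in parallel, each spanning the full gap.
C₁ = κ₁ε₀A₁/d = 3.93 × 8.85×10⁻¹² × 9.54×10⁻⁵ / 1.12×10⁻³ = 2.96×10⁻¹² F.
C₂ = κ₂ε₀A₂/d = 2.72 × 8.85×10⁻¹² × 1.95×10⁻⁴ / 1.12×10⁻³ = 4.18×10⁻¹² F.
C = C₁ + C₂ = 7.15×10⁻¹² F.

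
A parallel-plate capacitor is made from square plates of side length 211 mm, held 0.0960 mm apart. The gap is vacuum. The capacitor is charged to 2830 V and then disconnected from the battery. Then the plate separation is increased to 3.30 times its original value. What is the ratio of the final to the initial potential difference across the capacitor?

Isolated ⇒ Q is held fixed.
C₂ = 0.303 C₁ and V = Q/C, so V₂/V₁ = C₁/C₂ = 3.30.

V₂/V₁ ≈ 3.30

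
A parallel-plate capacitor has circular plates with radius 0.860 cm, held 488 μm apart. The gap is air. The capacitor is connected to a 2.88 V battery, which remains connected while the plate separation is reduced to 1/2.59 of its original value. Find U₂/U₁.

2.59

Battery connected ⇒ V is held fixed.
C₂ = 2.59 C₁ and U = ½CV², so U₂/U₁ = C₂/C₁ = 2.59.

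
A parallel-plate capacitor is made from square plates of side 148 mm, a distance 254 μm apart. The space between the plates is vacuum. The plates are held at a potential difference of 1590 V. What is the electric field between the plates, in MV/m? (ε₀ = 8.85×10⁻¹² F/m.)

E ≈ 6.26 MV/m

E = V/d = 1590 / 2.54×10⁻⁴ = 6.26×10⁶ V/m.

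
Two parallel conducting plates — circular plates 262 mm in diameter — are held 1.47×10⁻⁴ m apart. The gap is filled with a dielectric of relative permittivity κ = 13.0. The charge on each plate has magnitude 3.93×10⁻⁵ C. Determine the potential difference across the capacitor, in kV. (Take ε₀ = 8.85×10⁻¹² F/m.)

A = π(262/2 mm)² = 5.39×10⁻² m².
C = κε₀A/d = 13.0 × 8.85×10⁻¹² × 5.39×10⁻² / 1.47×10⁻⁴ = 4.22×10⁻⁸ F.
V = Q/C = 3.93×10⁻⁵ / 4.22×10⁻⁸ = 9.31×10² V.

V ≈ 0.931 kV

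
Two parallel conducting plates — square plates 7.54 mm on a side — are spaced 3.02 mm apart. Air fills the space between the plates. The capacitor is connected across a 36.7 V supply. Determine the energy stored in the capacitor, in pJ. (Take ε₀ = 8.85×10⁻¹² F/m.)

112 pJ

A = (7.54 mm)² = 5.69×10⁻⁵ m².
C = ε₀A/d = 8.85×10⁻¹² × 5.69×10⁻⁵ / 3.02×10⁻³ = 1.67×10⁻¹³ F.
U = ½CV² = ½ × 1.67×10⁻¹³ × (36.7)² = 1.12×10⁻¹⁰ J.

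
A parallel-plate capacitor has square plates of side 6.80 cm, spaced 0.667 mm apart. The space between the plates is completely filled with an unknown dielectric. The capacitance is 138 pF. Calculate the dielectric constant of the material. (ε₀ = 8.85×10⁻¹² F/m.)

κ ≈ 2.25

A = (6.80 cm)² = 4.62×10⁻³ m².
κ = Cd/(ε₀A) = 1.38×10⁻¹⁰ × 6.67×10⁻⁴ / (8.85×10⁻¹² × 4.62×10⁻³) = 2.25.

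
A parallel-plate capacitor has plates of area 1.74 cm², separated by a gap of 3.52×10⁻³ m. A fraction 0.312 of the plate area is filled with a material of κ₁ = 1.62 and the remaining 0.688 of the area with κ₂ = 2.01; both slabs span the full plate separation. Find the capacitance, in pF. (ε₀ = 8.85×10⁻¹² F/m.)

A = 1.74 cm² = 1.74×10⁻⁴ m².
Side-by-side slabs ⇒ two capacitors in parallel, each spanning the full gap.
C₁ = κ₁ε₀A₁/d = 1.62 × 8.85×10⁻¹² × 5.43×10⁻⁵ / 3.52×10⁻³ = 2.21×10⁻¹³ F.
C₂ = κ₂ε₀A₂/d = 2.01 × 8.85×10⁻¹² × 1.20×10⁻⁴ / 3.52×10⁻³ = 6.05×10⁻¹³ F.
C = C₁ + C₂ = 8.26×10⁻¹³ F.

C ≈ 0.826 pF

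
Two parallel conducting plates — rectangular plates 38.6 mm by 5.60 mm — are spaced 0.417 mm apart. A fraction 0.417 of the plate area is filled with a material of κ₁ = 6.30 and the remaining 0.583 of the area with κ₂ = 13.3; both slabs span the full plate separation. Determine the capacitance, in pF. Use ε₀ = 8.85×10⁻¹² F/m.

A = 38.6 × 5.60 mm² = 2.16×10⁻⁴ m².
Side-by-side slabs ⇒ two capacitors in parallel, each spanning the full gap.
C₁ = κ₁ε₀A₁/d = 6.30 × 8.85×10⁻¹² × 9.01×10⁻⁵ / 4.17×10⁻⁴ = 1.21×10⁻¹¹ F.
C₂ = κ₂ε₀A₂/d = 13.3 × 8.85×10⁻¹² × 1.26×10⁻⁴ / 4.17×10⁻⁴ = 3.56×10⁻¹¹ F.
C = C₁ + C₂ = 4.76×10⁻¹¹ F.

C ≈ 47.6 pF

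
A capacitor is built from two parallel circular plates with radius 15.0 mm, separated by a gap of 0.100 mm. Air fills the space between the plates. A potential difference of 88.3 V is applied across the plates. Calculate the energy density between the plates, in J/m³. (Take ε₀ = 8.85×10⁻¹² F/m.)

E = V/d = 88.3 / 1.00×10⁻⁴ = 8.83×10⁵ V/m.
u = ½ε₀E² = ½ × 8.85×10⁻¹² × (8.83×10⁵)² = 3.45 J/m³.

3.45 J/m³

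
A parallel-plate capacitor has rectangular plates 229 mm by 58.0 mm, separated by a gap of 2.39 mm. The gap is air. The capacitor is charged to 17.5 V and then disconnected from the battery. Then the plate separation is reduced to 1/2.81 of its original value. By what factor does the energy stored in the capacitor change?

U₂/U₁ ≈ 0.356

Isolated ⇒ Q is held fixed.
C₂ = 2.81 C₁ and U = Q²/(2C), so U₂/U₁ = C₁/C₂ = 0.356.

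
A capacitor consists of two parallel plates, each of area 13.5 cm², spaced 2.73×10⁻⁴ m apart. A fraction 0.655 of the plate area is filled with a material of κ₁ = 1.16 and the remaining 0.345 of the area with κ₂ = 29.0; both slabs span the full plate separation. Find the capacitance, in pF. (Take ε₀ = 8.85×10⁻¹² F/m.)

A = 13.5 cm² = 1.35×10⁻³ m².
Side-by-side slabs ⇒ two capacitors in parallel, each spanning the full gap.
C₁ = κ₁ε₀A₁/d = 1.16 × 8.85×10⁻¹² × 8.84×10⁻⁴ / 2.73×10⁻⁴ = 3.33×10⁻¹¹ F.
C₂ = κ₂ε₀A₂/d = 29.0 × 8.85×10⁻¹² × 4.66×10⁻⁴ / 2.73×10⁻⁴ = 4.38×10⁻¹⁰ F.
C = C₁ + C₂ = 4.71×10⁻¹⁰ F.

C ≈ 471 pF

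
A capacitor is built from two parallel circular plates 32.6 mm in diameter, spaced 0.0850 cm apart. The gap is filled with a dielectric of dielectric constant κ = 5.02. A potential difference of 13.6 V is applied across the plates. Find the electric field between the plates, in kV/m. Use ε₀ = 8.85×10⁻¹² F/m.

E = V/d = 13.6 / 8.50×10⁻⁴ = 1.60×10⁴ V/m.

16.0 kV/m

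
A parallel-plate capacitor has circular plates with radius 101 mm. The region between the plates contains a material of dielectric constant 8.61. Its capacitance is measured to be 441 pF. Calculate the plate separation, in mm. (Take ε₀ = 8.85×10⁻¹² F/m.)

5.54 mm

A = π(101 mm)² = 3.20×10⁻² m².
d = κε₀A/C = 8.61 × 8.85×10⁻¹² × 3.20×10⁻² / 4.41×10⁻¹⁰ = 5.54×10⁻³ m.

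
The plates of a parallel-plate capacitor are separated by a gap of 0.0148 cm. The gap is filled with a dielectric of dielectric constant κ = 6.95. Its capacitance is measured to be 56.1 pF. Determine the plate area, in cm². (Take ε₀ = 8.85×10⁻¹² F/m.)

A = Cd/(κε₀) = 5.61×10⁻¹¹ × 1.48×10⁻⁴ / (6.95 × 8.85×10⁻¹²) = 1.35×10⁻⁴ m².

1.35 cm²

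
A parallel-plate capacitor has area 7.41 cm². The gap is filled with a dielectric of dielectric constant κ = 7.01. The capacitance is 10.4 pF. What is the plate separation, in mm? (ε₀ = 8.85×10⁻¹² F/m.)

d ≈ 4.42 mm

A = 7.41 cm² = 7.41×10⁻⁴ m².
d = κε₀A/C = 7.01 × 8.85×10⁻¹² × 7.41×10⁻⁴ / 1.04×10⁻¹¹ = 4.42×10⁻³ m.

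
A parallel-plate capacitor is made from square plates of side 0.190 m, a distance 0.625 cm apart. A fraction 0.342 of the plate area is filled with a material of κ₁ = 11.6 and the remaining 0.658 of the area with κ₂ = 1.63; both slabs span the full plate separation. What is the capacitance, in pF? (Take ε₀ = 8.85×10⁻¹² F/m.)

A = (0.190 m)² = 3.61×10⁻² m².
Side-by-side slabs ⇒ two capacitors in parallel, each spanning the full gap.
C₁ = κ₁ε₀A₁/d = 11.6 × 8.85×10⁻¹² × 1.23×10⁻² / 6.25×10⁻³ = 2.03×10⁻¹⁰ F.
C₂ = κ₂ε₀A₂/d = 1.63 × 8.85×10⁻¹² × 2.38×10⁻² / 6.25×10⁻³ = 5.48×10⁻¹¹ F.
C = C₁ + C₂ = 2.58×10⁻¹⁰ F.

C ≈ 258 pF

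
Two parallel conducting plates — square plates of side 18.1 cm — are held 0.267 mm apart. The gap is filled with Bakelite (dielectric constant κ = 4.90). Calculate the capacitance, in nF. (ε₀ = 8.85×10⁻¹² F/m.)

A = (18.1 cm)² = 3.28×10⁻² m².
C = κε₀A/d = 4.90 × 8.85×10⁻¹² × 3.28×10⁻² / 2.67×10⁻⁴ = 5.32×10⁻⁹ F.

C ≈ 5.32 nF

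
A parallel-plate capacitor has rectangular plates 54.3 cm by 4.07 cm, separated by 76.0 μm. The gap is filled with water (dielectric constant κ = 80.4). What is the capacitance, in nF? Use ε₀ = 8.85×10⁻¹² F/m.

207 nF

A = 54.3 × 4.07 cm² = 2.21×10⁻² m².
C = κε₀A/d = 80.4 × 8.85×10⁻¹² × 2.21×10⁻² / 7.60×10⁻⁵ = 2.07×10⁻⁷ F.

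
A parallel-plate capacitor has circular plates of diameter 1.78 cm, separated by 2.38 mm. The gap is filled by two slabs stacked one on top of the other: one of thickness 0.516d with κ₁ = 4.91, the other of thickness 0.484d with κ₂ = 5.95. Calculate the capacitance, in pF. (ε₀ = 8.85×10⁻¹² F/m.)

4.96 pF

A = π(1.78/2 cm)² = 2.49×10⁻⁴ m².
Stacked slabs ⇒ two capacitors in series, each with the full plate area.
C₁ = κ₁ε₀A/d₁ = 4.91 × 8.85×10⁻¹² × 2.49×10⁻⁴ / 1.23×10⁻³ = 8.80×10⁻¹² F.
C₂ = κ₂ε₀A/d₂ = 5.95 × 8.85×10⁻¹² × 2.49×10⁻⁴ / 1.15×10⁻³ = 1.14×10⁻¹¹ F.
C = (1/C₁ + 1/C₂)⁻¹ = 4.96×10⁻¹² F.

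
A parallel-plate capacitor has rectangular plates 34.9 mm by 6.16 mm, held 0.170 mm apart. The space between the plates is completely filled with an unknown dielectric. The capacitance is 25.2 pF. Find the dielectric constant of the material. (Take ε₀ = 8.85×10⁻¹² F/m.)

A = 34.9 × 6.16 mm² = 2.15×10⁻⁴ m².
κ = Cd/(ε₀A) = 2.52×10⁻¹¹ × 1.70×10⁻⁴ / (8.85×10⁻¹² × 2.15×10⁻⁴) = 2.25.

κ ≈ 2.25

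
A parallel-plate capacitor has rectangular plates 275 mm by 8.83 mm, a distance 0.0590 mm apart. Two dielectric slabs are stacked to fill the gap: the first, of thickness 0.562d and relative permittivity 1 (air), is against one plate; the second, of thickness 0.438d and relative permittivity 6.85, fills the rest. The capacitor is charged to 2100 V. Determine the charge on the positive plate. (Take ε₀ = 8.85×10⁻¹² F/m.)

A = 275 × 8.83 mm² = 2.43×10⁻³ m².
Stacked slabs ⇒ two capacitors in series, each with the full plate area.
C₁ = κ₁ε₀A/d₁ = 1.00 × 8.85×10⁻¹² × 2.43×10⁻³ / 3.32×10⁻⁵ = 6.48×10⁻¹⁰ F.
C₂ = κ₂ε₀A/d₂ = 6.85 × 8.85×10⁻¹² × 2.43×10⁻³ / 2.58×10⁻⁵ = 5.70×10⁻⁹ F.
C = (1/C₁ + 1/C₂)⁻¹ = 5.82×10⁻¹⁰ F.
Q = CV = 5.82×10⁻¹⁰ × 2100 = 1.22×10⁻⁶ C.

Q ≈ 1.22 μC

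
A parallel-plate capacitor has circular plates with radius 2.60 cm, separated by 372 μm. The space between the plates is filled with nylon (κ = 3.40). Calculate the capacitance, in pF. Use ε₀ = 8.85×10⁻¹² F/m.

A = π(2.60 cm)² = 2.12×10⁻³ m².
C = κε₀A/d = 3.40 × 8.85×10⁻¹² × 2.12×10⁻³ / 3.72×10⁻⁴ = 1.72×10⁻¹⁰ F.

172 pF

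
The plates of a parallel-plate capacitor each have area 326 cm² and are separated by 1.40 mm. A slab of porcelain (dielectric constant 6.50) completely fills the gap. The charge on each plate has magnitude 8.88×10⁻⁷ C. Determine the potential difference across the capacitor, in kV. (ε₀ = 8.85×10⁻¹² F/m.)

V ≈ 0.663 kV

A = 326 cm² = 3.26×10⁻² m².
C = κε₀A/d = 6.50 × 8.85×10⁻¹² × 3.26×10⁻² / 1.40×10⁻³ = 1.34×10⁻⁹ F.
V = Q/C = 8.88×10⁻⁷ / 1.34×10⁻⁹ = 6.63×10² V.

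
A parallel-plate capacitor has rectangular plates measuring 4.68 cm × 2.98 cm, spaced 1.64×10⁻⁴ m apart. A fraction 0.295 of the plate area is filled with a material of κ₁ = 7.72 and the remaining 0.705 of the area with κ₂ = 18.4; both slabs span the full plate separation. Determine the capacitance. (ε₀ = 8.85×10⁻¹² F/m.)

1.15 nF

A = 4.68 × 2.98 cm² = 1.39×10⁻³ m².
Side-by-side slabs ⇒ two capacitors in parallel, each spanning the full gap.
C₁ = κ₁ε₀A₁/d = 7.72 × 8.85×10⁻¹² × 4.11×10⁻⁴ / 1.64×10⁻⁴ = 1.71×10⁻¹⁰ F.
C₂ = κ₂ε₀A₂/d = 18.4 × 8.85×10⁻¹² × 9.83×10⁻⁴ / 1.64×10⁻⁴ = 9.76×10⁻¹⁰ F.
C = C₁ + C₂ = 1.15×10⁻⁹ F.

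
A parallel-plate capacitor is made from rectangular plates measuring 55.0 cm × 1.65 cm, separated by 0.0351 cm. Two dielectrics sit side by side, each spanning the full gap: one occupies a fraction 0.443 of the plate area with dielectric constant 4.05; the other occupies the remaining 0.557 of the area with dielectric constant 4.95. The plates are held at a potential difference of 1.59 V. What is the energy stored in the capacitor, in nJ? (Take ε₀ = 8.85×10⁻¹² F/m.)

A = 55.0 × 1.65 cm² = 9.07×10⁻³ m².
Side-by-side slabs ⇒ two capacitors in parallel, each spanning the full gap.
C₁ = κ₁ε₀A₁/d = 4.05 × 8.85×10⁻¹² × 4.02×10⁻³ / 3.51×10⁻⁴ = 4.11×10⁻¹⁰ F.
C₂ = κ₂ε₀A₂/d = 4.95 × 8.85×10⁻¹² × 5.05×10⁻³ / 3.51×10⁻⁴ = 6.31×10⁻¹⁰ F.
C = C₁ + C₂ = 1.04×10⁻⁹ F.
U = ½CV² = ½ × 1.04×10⁻⁹ × (1.59)² = 1.32×10⁻⁹ J.

U ≈ 1.32 nJ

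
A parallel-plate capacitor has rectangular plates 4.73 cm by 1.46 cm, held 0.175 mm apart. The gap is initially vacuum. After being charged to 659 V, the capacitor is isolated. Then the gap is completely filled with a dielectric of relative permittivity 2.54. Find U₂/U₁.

Isolated ⇒ Q is held fixed.
C₂ = 2.54 C₁ and U = Q²/(2C), so U₂/U₁ = C₁/C₂ = 0.394.

0.394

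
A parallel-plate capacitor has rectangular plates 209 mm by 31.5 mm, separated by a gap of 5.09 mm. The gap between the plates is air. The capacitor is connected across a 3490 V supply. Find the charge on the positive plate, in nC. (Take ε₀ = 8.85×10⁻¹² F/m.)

A = 209 × 31.5 mm² = 6.58×10⁻³ m².
C = ε₀A/d = 8.85×10⁻¹² × 6.58×10⁻³ / 5.09×10⁻³ = 1.14×10⁻¹¹ F.
Q = CV = 1.14×10⁻¹¹ × 3490 = 3.99×10⁻⁸ C.

Q ≈ 39.9 nC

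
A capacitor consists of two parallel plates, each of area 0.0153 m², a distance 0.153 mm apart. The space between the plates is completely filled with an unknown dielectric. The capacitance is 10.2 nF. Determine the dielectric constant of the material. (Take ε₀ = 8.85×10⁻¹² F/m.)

κ ≈ 11.5

κ = Cd/(ε₀A) = 1.02×10⁻⁸ × 1.53×10⁻⁴ / (8.85×10⁻¹² × 1.53×10⁻²) = 11.5.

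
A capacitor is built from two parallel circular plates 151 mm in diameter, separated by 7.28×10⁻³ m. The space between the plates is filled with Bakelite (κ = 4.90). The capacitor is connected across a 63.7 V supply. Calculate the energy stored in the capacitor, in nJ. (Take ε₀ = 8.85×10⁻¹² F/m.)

A = π(151/2 mm)² = 1.79×10⁻² m².
C = κε₀A/d = 4.90 × 8.85×10⁻¹² × 1.79×10⁻² / 7.28×10⁻³ = 1.07×10⁻¹⁰ F.
U = ½CV² = ½ × 1.07×10⁻¹⁰ × (63.7)² = 2.16×10⁻⁷ J.

U ≈ 216 nJ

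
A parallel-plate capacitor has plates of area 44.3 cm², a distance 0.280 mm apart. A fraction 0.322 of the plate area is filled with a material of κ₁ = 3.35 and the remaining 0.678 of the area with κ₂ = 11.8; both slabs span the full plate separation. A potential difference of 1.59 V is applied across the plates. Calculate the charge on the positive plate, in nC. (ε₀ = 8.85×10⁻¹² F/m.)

A = 44.3 cm² = 4.43×10⁻³ m².
Side-by-side slabs ⇒ two capacitors in parallel, each spanning the full gap.
C₁ = κ₁ε₀A₁/d = 3.35 × 8.85×10⁻¹² × 1.43×10⁻³ / 2.80×10⁻⁴ = 1.51×10⁻¹⁰ F.
C₂ = κ₂ε₀A₂/d = 11.8 × 8.85×10⁻¹² × 3.00×10⁻³ / 2.80×10⁻⁴ = 1.12×10⁻⁹ F.
C = C₁ + C₂ = 1.27×10⁻⁹ F.
Q = CV = 1.27×10⁻⁹ × 1.59 = 2.02×10⁻⁹ C.

Q ≈ 2.02 nC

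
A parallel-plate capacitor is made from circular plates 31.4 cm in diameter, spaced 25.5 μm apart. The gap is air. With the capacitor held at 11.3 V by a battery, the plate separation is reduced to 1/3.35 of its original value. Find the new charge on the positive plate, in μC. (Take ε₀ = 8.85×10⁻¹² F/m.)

A = π(31.4/2 cm)² = 7.74×10⁻² m².
Initially C₁ = ε₀A/d = 8.85×10⁻¹² × 7.74×10⁻² / 2.55×10⁻⁵ = 2.69×10⁻⁸ F.
Q₁ = 3.04×10⁻⁷ C.
Battery connected ⇒ V is held fixed. C₂ = 3.35 C₁ and Q = CV, so Q₂/Q₁ = C₂/C₁ = 3.35.
Q₂ = 3.35 × 3.04×10⁻⁷ = 1.02×10⁻⁶ C.

Q ≈ 1.02 μC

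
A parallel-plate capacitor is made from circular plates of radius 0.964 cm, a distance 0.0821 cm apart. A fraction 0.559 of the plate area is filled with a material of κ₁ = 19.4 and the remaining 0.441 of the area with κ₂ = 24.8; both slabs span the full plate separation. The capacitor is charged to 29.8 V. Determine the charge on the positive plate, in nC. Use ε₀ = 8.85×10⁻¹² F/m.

A = π(0.964 cm)² = 2.92×10⁻⁴ m².
Side-by-side slabs ⇒ two capacitors in parallel, each spanning the full gap.
C₁ = κ₁ε₀A₁/d = 19.4 × 8.85×10⁻¹² × 1.63×10⁻⁴ / 8.21×10⁻⁴ = 3.41×10⁻¹¹ F.
C₂ = κ₂ε₀A₂/d = 24.8 × 8.85×10⁻¹² × 1.29×10⁻⁴ / 8.21×10⁻⁴ = 3.44×10⁻¹¹ F.
C = C₁ + C₂ = 6.85×10⁻¹¹ F.
Q = CV = 6.85×10⁻¹¹ × 29.8 = 2.04×10⁻⁹ C.

Q ≈ 2.04 nC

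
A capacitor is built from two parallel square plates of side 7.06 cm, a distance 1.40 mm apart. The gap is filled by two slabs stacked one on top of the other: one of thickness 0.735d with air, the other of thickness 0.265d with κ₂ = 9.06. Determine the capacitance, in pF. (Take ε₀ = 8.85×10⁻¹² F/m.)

A = (7.06 cm)² = 4.98×10⁻³ m².
Stacked slabs ⇒ two capacitors in series, each with the full plate area.
C₁ = κ₁ε₀A/d₁ = 1.00 × 8.85×10⁻¹² × 4.98×10⁻³ / 1.03×10⁻³ = 4.29×10⁻¹¹ F.
C₂ = κ₂ε₀A/d₂ = 9.06 × 8.85×10⁻¹² × 4.98×10⁻³ / 3.71×10⁻⁴ = 1.08×10⁻⁹ F.
C = (1/C₁ + 1/C₂)⁻¹ = 4.12×10⁻¹¹ F.

41.2 pF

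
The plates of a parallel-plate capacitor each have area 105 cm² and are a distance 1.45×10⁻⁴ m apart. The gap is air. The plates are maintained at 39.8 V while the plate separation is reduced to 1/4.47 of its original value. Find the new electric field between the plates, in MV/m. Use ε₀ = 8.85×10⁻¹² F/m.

A = 105 cm² = 1.05×10⁻² m².
Initially C₁ = ε₀A/d = 8.85×10⁻¹² × 1.05×10⁻² / 1.45×10⁻⁴ = 6.41×10⁻¹⁰ F.
E₁ = 2.74×10⁵ V/m.
Battery connected ⇒ V is held fixed. E = V/d, so E₂/E₁ = d₁/d₂ = 4.47.
E₂ = 4.47 × 2.74×10⁵ = 1.23×10⁶ V/m.

E ≈ 1.23 MV/m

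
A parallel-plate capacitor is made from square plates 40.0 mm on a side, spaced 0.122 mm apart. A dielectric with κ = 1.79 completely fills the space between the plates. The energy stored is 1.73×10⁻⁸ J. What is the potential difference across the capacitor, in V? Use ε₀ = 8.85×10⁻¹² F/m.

V ≈ 12.9 V

A = (40.0 mm)² = 1.60×10⁻³ m².
C = κε₀A/d = 1.79 × 8.85×10⁻¹² × 1.60×10⁻³ / 1.22×10⁻⁴ = 2.08×10⁻¹⁰ F.
V = √(2U/C) = √(2 × 1.73×10⁻⁸ / 2.08×10⁻¹⁰) = 12.9 V.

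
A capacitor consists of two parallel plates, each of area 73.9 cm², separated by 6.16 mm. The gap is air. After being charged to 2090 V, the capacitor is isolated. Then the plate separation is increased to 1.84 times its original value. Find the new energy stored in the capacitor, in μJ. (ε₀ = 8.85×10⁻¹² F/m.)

U ≈ 42.7 μJ

A = 73.9 cm² = 7.39×10⁻³ m².
Initially C₁ = ε₀A/d = 8.85×10⁻¹² × 7.39×10⁻³ / 6.16×10⁻³ = 1.06×10⁻¹¹ F.
U₁ = 2.32×10⁻⁵ J.
Isolated ⇒ Q is held fixed. C₂ = 0.543 C₁ and U = Q²/(2C), so U₂/U₁ = C₁/C₂ = 1.84.
U₂ = 1.84 × 2.32×10⁻⁵ = 4.27×10⁻⁵ J.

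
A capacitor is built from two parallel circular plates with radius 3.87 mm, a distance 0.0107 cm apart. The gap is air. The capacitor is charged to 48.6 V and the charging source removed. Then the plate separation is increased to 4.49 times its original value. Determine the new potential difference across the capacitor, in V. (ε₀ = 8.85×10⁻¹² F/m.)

V ≈ 218 V

A = π(3.87 mm)² = 4.71×10⁻⁵ m².
Initially C₁ = ε₀A/d = 8.85×10⁻¹² × 4.71×10⁻⁵ / 1.07×10⁻⁴ = 3.89×10⁻¹² F.
V₁ = 48.6 V.
Isolated ⇒ Q is held fixed. C₂ = 0.223 C₁ and V = Q/C, so V₂/V₁ = C₁/C₂ = 4.49.
V₂ = 4.49 × 48.6 = 2.18×10² V.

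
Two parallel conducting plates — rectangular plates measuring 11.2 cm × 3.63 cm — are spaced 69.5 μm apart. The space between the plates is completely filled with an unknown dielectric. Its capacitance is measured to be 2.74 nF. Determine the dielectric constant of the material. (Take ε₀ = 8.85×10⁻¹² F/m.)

κ ≈ 5.29

A = 11.2 × 3.63 cm² = 4.07×10⁻³ m².
κ = Cd/(ε₀A) = 2.74×10⁻⁹ × 6.95×10⁻⁵ / (8.85×10⁻¹² × 4.07×10⁻³) = 5.29.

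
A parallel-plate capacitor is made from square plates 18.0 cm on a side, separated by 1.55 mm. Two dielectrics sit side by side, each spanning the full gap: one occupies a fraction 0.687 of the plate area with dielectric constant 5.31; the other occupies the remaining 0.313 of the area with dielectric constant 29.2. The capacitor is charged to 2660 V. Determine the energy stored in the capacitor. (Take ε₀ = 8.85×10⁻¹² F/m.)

A = (18.0 cm)² = 3.24×10⁻² m².
Side-by-side slabs ⇒ two capacitors in parallel, each spanning the full gap.
C₁ = κ₁ε₀A₁/d = 5.31 × 8.85×10⁻¹² × 2.23×10⁻² / 1.55×10⁻³ = 6.75×10⁻¹⁰ F.
C₂ = κ₂ε₀A₂/d = 29.2 × 8.85×10⁻¹² × 1.01×10⁻² / 1.55×10⁻³ = 1.69×10⁻⁹ F.
C = C₁ + C₂ = 2.37×10⁻⁹ F.
U = ½CV² = ½ × 2.37×10⁻⁹ × (2660)² = 8.37×10⁻³ J.

8.37 mJ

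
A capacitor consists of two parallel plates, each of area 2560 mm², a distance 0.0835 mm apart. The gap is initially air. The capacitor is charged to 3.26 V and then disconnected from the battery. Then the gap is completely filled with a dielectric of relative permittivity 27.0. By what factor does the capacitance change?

C = κε₀A/d scales with κ, so C₂/C₁ = κ = 27.0.

C₂/C₁ ≈ 27.0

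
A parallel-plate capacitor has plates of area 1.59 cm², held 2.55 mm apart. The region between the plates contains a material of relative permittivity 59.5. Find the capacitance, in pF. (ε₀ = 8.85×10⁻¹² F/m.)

A = 1.59 cm² = 1.59×10⁻⁴ m².
C = κε₀A/d = 59.5 × 8.85×10⁻¹² × 1.59×10⁻⁴ / 2.55×10⁻³ = 3.28×10⁻¹¹ F.

32.8 pF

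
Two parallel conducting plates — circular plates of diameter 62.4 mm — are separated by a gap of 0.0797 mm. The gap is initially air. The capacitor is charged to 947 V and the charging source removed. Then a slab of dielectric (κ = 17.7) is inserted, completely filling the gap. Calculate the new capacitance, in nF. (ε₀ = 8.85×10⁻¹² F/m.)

A = π(62.4/2 mm)² = 3.06×10⁻³ m².
Initially C₁ = ε₀A/d = 8.85×10⁻¹² × 3.06×10⁻³ / 7.97×10⁻⁵ = 3.40×10⁻¹⁰ F.
C = κε₀A/d scales with κ, so C₂/C₁ = κ = 17.7.
C₂ = 17.7 × 3.40×10⁻¹⁰ = 6.01×10⁻⁹ F.

C ≈ 6.01 nF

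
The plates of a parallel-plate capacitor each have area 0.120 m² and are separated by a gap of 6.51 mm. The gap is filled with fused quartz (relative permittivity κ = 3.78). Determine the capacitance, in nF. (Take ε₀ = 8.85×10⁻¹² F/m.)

C = κε₀A/d = 3.78 × 8.85×10⁻¹² × 0.120 / 6.51×10⁻³ = 6.17×10⁻¹⁰ F.

0.617 nF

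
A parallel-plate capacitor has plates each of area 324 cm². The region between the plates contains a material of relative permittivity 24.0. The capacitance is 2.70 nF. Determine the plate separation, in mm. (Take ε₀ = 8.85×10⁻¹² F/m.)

d ≈ 2.55 mm

A = 324 cm² = 3.24×10⁻² m².
d = κε₀A/C = 24.0 × 8.85×10⁻¹² × 3.24×10⁻² / 2.70×10⁻⁹ = 2.55×10⁻³ m.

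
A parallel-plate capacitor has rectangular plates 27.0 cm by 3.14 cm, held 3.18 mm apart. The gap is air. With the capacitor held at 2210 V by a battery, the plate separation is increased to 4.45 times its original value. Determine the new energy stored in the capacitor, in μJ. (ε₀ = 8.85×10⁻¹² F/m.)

U ≈ 12.9 μJ

A = 27.0 × 3.14 cm² = 8.48×10⁻³ m².
Initially C₁ = ε₀A/d = 8.85×10⁻¹² × 8.48×10⁻³ / 3.18×10⁻³ = 2.36×10⁻¹¹ F.
U₁ = 5.76×10⁻⁵ J.
Battery connected ⇒ V is held fixed. C₂ = 0.225 C₁ and U = ½CV², so U₂/U₁ = C₂/C₁ = 0.225.
U₂ = 0.225 × 5.76×10⁻⁵ = 1.29×10⁻⁵ J.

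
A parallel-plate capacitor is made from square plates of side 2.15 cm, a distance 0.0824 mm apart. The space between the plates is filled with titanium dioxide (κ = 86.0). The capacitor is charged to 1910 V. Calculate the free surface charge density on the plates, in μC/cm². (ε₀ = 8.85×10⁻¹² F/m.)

A = (2.15 cm)² = 4.62×10⁻⁴ m².
C = κε₀A/d = 86.0 × 8.85×10⁻¹² × 4.62×10⁻⁴ / 8.24×10⁻⁵ = 4.27×10⁻⁹ F.
σ = Q/A = CV/A = 4.27×10⁻⁹ × 1910 / 4.62×10⁻⁴ = 1.76×10⁻² C/m².

1.76 μC/cm²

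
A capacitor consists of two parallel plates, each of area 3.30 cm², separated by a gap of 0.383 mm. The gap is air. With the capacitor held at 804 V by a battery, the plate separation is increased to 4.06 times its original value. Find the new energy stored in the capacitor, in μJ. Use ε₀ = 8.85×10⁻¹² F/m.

A = 3.30 cm² = 3.30×10⁻⁴ m².
Initially C₁ = ε₀A/d = 8.85×10⁻¹² × 3.30×10⁻⁴ / 3.83×10⁻⁴ = 7.63×10⁻¹² F.
U₁ = 2.46×10⁻⁶ J.
Battery connected ⇒ V is held fixed. C₂ = 0.246 C₁ and U = ½CV², so U₂/U₁ = C₂/C₁ = 0.246.
U₂ = 0.246 × 2.46×10⁻⁶ = 6.07×10⁻⁷ J.

U ≈ 0.607 μJ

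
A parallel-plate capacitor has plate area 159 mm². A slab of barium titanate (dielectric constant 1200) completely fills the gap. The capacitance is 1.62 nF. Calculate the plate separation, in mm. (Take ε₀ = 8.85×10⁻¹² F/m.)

1.04 mm

A = 159 mm² = 1.59×10⁻⁴ m².
d = κε₀A/C = 1200 × 8.85×10⁻¹² × 1.59×10⁻⁴ / 1.62×10⁻⁹ = 1.04×10⁻³ m.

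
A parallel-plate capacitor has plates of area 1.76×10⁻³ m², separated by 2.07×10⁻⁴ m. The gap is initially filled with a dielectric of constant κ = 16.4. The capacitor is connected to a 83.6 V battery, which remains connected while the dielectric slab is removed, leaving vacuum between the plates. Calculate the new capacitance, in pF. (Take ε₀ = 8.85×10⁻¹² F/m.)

C ≈ 75.2 pF

Initially C₁ = κε₀A/d = 16.4 × 8.85×10⁻¹² × 1.76×10⁻³ / 2.07×10⁻⁴ = 1.23×10⁻⁹ F.
C = κε₀A/d scales with κ, so C₂/C₁ = 1/κ = 1/16.4 = 0.0610.
C₂ = 0.0610 × 1.23×10⁻⁹ = 7.52×10⁻¹¹ F.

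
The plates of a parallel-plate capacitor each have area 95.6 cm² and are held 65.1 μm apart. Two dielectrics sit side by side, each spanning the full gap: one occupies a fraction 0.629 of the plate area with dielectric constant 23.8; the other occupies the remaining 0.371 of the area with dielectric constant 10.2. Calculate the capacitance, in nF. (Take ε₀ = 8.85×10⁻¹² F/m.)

C ≈ 24.4 nF

A = 95.6 cm² = 9.56×10⁻³ m².
Side-by-side slabs ⇒ two capacitors in parallel, each spanning the full gap.
C₁ = κ₁ε₀A₁/d = 23.8 × 8.85×10⁻¹² × 6.01×10⁻³ / 6.51×10⁻⁵ = 1.95×10⁻⁸ F.
C₂ = κ₂ε₀A₂/d = 10.2 × 8.85×10⁻¹² × 3.55×10⁻³ / 6.51×10⁻⁵ = 4.92×10⁻⁹ F.
C = C₁ + C₂ = 2.44×10⁻⁸ F.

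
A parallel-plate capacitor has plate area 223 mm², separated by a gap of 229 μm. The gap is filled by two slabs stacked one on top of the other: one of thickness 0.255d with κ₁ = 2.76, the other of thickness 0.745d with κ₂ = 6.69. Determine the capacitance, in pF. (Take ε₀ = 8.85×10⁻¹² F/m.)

A = 223 mm² = 2.23×10⁻⁴ m².
Stacked slabs ⇒ two capacitors in series, each with the full plate area.
C₁ = κ₁ε₀A/d₁ = 2.76 × 8.85×10⁻¹² × 2.23×10⁻⁴ / 5.84×10⁻⁵ = 9.33×10⁻¹¹ F.
C₂ = κ₂ε₀A/d₂ = 6.69 × 8.85×10⁻¹² × 2.23×10⁻⁴ / 1.71×10⁻⁴ = 7.74×10⁻¹¹ F.
C = (1/C₁ + 1/C₂)⁻¹ = 4.23×10⁻¹¹ F.

42.3 pF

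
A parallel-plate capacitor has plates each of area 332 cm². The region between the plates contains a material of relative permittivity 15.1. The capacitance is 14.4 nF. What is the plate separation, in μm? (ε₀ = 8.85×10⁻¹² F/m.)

A = 332 cm² = 3.32×10⁻² m².
d = κε₀A/C = 15.1 × 8.85×10⁻¹² × 3.32×10⁻² / 1.44×10⁻⁸ = 3.08×10⁻⁴ m.

d ≈ 308 μm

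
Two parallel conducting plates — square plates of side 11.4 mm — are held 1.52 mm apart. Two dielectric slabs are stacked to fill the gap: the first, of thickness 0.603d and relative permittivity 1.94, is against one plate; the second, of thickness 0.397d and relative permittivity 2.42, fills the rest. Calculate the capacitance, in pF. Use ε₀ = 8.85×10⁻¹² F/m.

C ≈ 1.59 pF

A = (11.4 mm)² = 1.30×10⁻⁴ m².
Stacked slabs ⇒ two capacitors in series, each with the full plate area.
C₁ = κ₁ε₀A/d₁ = 1.94 × 8.85×10⁻¹² × 1.30×10⁻⁴ / 9.17×10⁻⁴ = 2.43×10⁻¹² F.
C₂ = κ₂ε₀A/d₂ = 2.42 × 8.85×10⁻¹² × 1.30×10⁻⁴ / 6.03×10⁻⁴ = 4.61×10⁻¹² F.
C = (1/C₁ + 1/C₂)⁻¹ = 1.59×10⁻¹² F.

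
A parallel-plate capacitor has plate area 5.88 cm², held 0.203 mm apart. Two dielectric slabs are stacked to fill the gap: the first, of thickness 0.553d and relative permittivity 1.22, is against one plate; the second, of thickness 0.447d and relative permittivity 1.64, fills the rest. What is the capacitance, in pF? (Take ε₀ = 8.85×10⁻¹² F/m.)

35.3 pF

A = 5.88 cm² = 5.88×10⁻⁴ m².
Stacked slabs ⇒ two capacitors in series, each with the full plate area.
C₁ = κ₁ε₀A/d₁ = 1.22 × 8.85×10⁻¹² × 5.88×10⁻⁴ / 1.12×10⁻⁴ = 5.66×10⁻¹¹ F.
C₂ = κ₂ε₀A/d₂ = 1.64 × 8.85×10⁻¹² × 5.88×10⁻⁴ / 9.07×10⁻⁵ = 9.41×10⁻¹¹ F.
C = (1/C₁ + 1/C₂)⁻¹ = 3.53×10⁻¹¹ F.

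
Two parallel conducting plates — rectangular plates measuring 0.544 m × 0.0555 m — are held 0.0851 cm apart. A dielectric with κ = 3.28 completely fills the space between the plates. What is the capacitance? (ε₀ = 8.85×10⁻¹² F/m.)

A = 0.544 × 0.0555 m² = 3.02×10⁻² m².
C = κε₀A/d = 3.28 × 8.85×10⁻¹² × 3.02×10⁻² / 8.51×10⁻⁴ = 1.03×10⁻⁹ F.

1.03 nF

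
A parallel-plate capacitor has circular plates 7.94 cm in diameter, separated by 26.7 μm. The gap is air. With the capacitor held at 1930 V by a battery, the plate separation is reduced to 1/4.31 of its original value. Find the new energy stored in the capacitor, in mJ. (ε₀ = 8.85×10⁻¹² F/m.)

13.2 mJ

A = π(7.94/2 cm)² = 4.95×10⁻³ m².
Initially C₁ = ε₀A/d = 8.85×10⁻¹² × 4.95×10⁻³ / 2.67×10⁻⁵ = 1.64×10⁻⁹ F.
U₁ = 3.06×10⁻³ J.
Battery connected ⇒ V is held fixed. C₂ = 4.31 C₁ and U = ½CV², so U₂/U₁ = C₂/C₁ = 4.31.
U₂ = 4.31 × 3.06×10⁻³ = 1.32×10⁻² J.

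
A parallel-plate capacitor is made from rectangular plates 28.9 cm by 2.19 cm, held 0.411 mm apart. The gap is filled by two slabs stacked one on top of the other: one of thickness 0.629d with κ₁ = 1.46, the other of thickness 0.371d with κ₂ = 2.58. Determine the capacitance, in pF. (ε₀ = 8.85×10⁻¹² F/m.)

A = 28.9 × 2.19 cm² = 6.33×10⁻³ m².
Stacked slabs ⇒ two capacitors in series, each with the full plate area.
C₁ = κ₁ε₀A/d₁ = 1.46 × 8.85×10⁻¹² × 6.33×10⁻³ / 2.59×10⁻⁴ = 3.16×10⁻¹⁰ F.
C₂ = κ₂ε₀A/d₂ = 2.58 × 8.85×10⁻¹² × 6.33×10⁻³ / 1.52×10⁻⁴ = 9.48×10⁻¹⁰ F.
C = (1/C₁ + 1/C₂)⁻¹ = 2.37×10⁻¹⁰ F.

C ≈ 237 pF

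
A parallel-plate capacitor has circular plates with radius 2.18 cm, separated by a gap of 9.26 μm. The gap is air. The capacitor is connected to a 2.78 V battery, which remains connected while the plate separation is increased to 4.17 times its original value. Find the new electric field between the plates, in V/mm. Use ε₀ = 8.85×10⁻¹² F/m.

A = π(2.18 cm)² = 1.49×10⁻³ m².
Initially C₁ = ε₀A/d = 8.85×10⁻¹² × 1.49×10⁻³ / 9.26×10⁻⁶ = 1.43×10⁻⁹ F.
E₁ = 3.00×10⁵ V/m.
Battery connected ⇒ V is held fixed. E = V/d, so E₂/E₁ = d₁/d₂ = 0.240.
E₂ = 0.240 × 3.00×10⁵ = 7.20×10⁴ V/m.

E ≈ 72.0 V/mm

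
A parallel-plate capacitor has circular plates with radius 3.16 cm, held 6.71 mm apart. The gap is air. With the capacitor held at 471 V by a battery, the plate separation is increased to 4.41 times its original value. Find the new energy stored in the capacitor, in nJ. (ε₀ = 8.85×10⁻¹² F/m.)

U ≈ 104 nJ

A = π(3.16 cm)² = 3.14×10⁻³ m².
Initially C₁ = ε₀A/d = 8.85×10⁻¹² × 3.14×10⁻³ / 6.71×10⁻³ = 4.14×10⁻¹² F.
U₁ = 4.59×10⁻⁷ J.
Battery connected ⇒ V is held fixed. C₂ = 0.227 C₁ and U = ½CV², so U₂/U₁ = C₂/C₁ = 0.227.
U₂ = 0.227 × 4.59×10⁻⁷ = 1.04×10⁻⁷ J.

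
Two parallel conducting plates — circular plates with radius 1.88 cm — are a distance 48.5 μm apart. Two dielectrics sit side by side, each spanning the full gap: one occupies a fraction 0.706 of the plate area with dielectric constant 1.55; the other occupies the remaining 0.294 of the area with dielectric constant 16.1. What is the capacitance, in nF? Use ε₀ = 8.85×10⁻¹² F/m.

A = π(1.88 cm)² = 1.11×10⁻³ m².
Side-by-side slabs ⇒ two capacitors in parallel, each spanning the full gap.
C₁ = κ₁ε₀A₁/d = 1.55 × 8.85×10⁻¹² × 7.84×10⁻⁴ / 4.85×10⁻⁵ = 2.22×10⁻¹⁰ F.
C₂ = κ₂ε₀A₂/d = 16.1 × 8.85×10⁻¹² × 3.26×10⁻⁴ / 4.85×10⁻⁵ = 9.59×10⁻¹⁰ F.
C = C₁ + C₂ = 1.18×10⁻⁹ F.

C ≈ 1.18 nF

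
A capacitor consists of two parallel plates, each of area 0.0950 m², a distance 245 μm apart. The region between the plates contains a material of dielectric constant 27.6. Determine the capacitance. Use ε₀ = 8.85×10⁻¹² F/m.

94.7 nF

C = κε₀A/d = 27.6 × 8.85×10⁻¹² × 9.50×10⁻² / 2.45×10⁻⁴ = 9.47×10⁻⁸ F.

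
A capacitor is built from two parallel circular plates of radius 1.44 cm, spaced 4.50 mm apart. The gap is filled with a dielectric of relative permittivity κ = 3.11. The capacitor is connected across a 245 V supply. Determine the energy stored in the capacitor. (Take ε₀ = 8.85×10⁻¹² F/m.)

A = π(1.44 cm)² = 6.51×10⁻⁴ m².
C = κε₀A/d = 3.11 × 8.85×10⁻¹² × 6.51×10⁻⁴ / 4.50×10⁻³ = 3.98×10⁻¹² F.
U = ½CV² = ½ × 3.98×10⁻¹² × (245)² = 1.20×10⁻⁷ J.

U ≈ 120 nJ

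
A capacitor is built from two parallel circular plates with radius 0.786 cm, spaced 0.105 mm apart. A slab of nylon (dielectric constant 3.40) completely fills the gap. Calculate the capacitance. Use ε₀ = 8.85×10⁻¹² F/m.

55.6 pF

A = π(0.786 cm)² = 1.94×10⁻⁴ m².
C = κε₀A/d = 3.40 × 8.85×10⁻¹² × 1.94×10⁻⁴ / 1.05×10⁻⁴ = 5.56×10⁻¹¹ F.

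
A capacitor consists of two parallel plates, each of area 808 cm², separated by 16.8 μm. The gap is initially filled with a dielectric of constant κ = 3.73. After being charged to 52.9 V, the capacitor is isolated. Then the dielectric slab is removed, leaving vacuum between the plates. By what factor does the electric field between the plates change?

Isolated ⇒ Q is held fixed.
V₂ = Q/C₂ = V₁/0.268; E = V/d, so E₂/E₁ = (V₂/V₁)(d₁/d₂) = 3.73.

3.73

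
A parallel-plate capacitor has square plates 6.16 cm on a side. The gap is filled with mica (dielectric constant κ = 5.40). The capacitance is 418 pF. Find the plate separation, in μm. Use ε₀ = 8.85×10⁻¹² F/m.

434 μm

A = (6.16 cm)² = 3.79×10⁻³ m².
d = κε₀A/C = 5.40 × 8.85×10⁻¹² × 3.79×10⁻³ / 4.18×10⁻¹⁰ = 4.34×10⁻⁴ m.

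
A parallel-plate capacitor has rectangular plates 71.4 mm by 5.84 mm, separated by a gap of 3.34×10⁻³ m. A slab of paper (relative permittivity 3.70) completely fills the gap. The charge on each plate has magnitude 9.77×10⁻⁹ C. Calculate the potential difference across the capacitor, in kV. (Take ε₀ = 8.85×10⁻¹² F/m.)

A = 71.4 × 5.84 mm² = 4.17×10⁻⁴ m².
C = κε₀A/d = 3.70 × 8.85×10⁻¹² × 4.17×10⁻⁴ / 3.34×10⁻³ = 4.09×10⁻¹² F.
V = Q/C = 9.77×10⁻⁹ / 4.09×10⁻¹² = 2.39×10³ V.

2.39 kV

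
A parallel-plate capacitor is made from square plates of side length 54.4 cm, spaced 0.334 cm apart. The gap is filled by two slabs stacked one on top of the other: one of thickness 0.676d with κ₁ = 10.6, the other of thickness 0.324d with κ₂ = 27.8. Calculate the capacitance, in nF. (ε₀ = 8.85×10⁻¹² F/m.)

C ≈ 10.4 nF

A = (54.4 cm)² = 0.296 m².
Stacked slabs ⇒ two capacitors in series, each with the full plate area.
C₁ = κ₁ε₀A/d₁ = 10.6 × 8.85×10⁻¹² × 0.296 / 2.26×10⁻³ = 1.23×10⁻⁸ F.
C₂ = κ₂ε₀A/d₂ = 27.8 × 8.85×10⁻¹² × 0.296 / 1.08×10⁻³ = 6.73×10⁻⁸ F.
C = (1/C₁ + 1/C₂)⁻¹ = 1.04×10⁻⁸ F.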